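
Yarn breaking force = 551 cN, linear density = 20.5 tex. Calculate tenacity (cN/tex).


Formula: Tenacity = Breaking force / Linear density
Tenacity = 551 cN / 20.5 tex
Tenacity = 26.88 cN/tex

26.88 cN/tex


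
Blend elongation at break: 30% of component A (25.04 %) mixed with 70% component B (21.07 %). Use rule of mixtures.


Formula: Blend property = (fraction_A * property_A) + (fraction_B * property_B)
Step 1: Contribution A = 30/100 * 25.04 % = 7.512 %
Step 2: Contribution B = 70/100 * 21.07 % = 14.749 %
Step 3: Blend elongation at break = 7.512 + 14.749 = 22.261 %

22.261 %


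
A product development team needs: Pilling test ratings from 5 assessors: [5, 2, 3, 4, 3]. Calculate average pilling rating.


Formula: Mean = sum / count
Sum = 5 + 2 + 3 + 4 + 3 = 17
Mean = 17 / 5 = 3.4

3.4


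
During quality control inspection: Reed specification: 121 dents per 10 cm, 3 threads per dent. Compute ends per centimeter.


Formula: EPC = (dents per 10 cm * ends per dent) / 10
Step 1: Total ends per 10 cm = 121 * 3 = 363
Step 2: EPC = 363 / 10 = 36.3 ends/cm

36.3 ends/cm


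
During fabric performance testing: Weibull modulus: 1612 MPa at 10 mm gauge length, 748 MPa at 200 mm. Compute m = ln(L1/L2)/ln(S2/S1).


Formula: m = ln(L1/L2) / ln(S2/S1)
Step 1: ln(L1/L2) = ln(10/200) = -2.99573
Step 2: S2/S1 = 748/1612 = 0.46402
Step 3: ln(S2/S1) = ln(0.46402) = -0.76783
Step 4: m = -2.99573 / -0.76783 = 3.90

3.90 (Weibull m)


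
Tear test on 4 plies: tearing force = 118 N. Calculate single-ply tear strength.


Formula: Per-ply strength = Total force / Number of plies
Per-ply = 118 N / 4
Per-ply = 29.5 N

29.5 N


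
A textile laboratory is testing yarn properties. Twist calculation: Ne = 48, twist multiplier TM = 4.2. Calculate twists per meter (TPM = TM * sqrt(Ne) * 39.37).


Formula: TPM = TM * sqrt(Ne) * 39.37
Step 1: sqrt(Ne) = sqrt(48) = 6.9282
Step 2: TM * sqrt(Ne) = 4.2 * 6.9282 = 29.0984
Step 3: TPM = 29.0984 * 39.37 = 1146 twists/m

1146 twists/m


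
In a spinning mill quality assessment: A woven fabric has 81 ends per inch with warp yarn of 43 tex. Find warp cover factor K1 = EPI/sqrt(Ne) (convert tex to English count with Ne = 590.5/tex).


Formula: K1 = EPI / sqrt(Ne), with Ne = 590.5 / tex_warp
Step 1: Ne = 590.5 / 43 = 13.733
Step 2: sqrt(Ne) = sqrt(13.733) = 3.7058
Step 3: K1 = 81 / 3.7058 = 21.9

21.9


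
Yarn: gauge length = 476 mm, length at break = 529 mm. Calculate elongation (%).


Formula: Elongation (%) = ((L_break - L0) / L0) * 100
Step 1: Extension = 529 - 476 = 53 mm
Step 2: Elongation = (53 / 476) * 100
Step 3: Elongation = 0.111345 * 100 = 11.1345% ≈ 11.1%

11.1%


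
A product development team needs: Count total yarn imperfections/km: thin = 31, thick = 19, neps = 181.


Formula: Total = thin places + thick places + neps
Total = 31 + 19 + 181
Total = 231 imperfections/km

231 imperfections/km


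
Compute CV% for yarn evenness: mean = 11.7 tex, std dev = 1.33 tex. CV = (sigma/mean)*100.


Formula: CV% = (standard deviation / mean) * 100
Step 1: Ratio = 1.33 / 11.7 = 0.113675
Step 2: CV% = 0.113675 * 100 = 11.3675% ≈ 11.4%

11.4%


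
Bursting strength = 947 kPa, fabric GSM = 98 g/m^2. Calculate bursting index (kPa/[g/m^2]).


Formula: Bursting Index = Bursting Strength / Fabric GSM
BI = 947 kPa / 98 g/m^2
BI = 9.663 kPa/(g/m^2)

9.663 kPa/(g/m^2)


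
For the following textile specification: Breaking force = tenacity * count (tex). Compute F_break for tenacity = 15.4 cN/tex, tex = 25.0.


Formula: Breaking force = Tenacity * Linear density
F = 15.4 cN/tex * 25.0 tex
F = 385.00 cN

385.00 cN


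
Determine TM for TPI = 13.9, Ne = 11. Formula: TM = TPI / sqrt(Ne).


Formula: TM = TPI / sqrt(Ne)
Step 1: sqrt(Ne) = sqrt(11) = 3.3166
Step 2: TM = 13.9 / 3.3166 = 4.19

4.19 TM


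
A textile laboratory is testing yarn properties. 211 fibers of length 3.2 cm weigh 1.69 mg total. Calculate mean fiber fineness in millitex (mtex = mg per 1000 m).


Formula: fineness (mtex) = mass (mg) / total length (km) = (mass_mg / total_length_m) * 1000
Step 1: Convert fiber length: 3.2 cm = 0.032 m
Step 2: Total fiber length = 211 * 0.032 = 6.752 m
Step 3: Linear density = 1.69 mg / 6.752 m = 0.2503 mg/m
Step 4: fineness = 0.2503 * 1000 = 250.3 mtex

250.3 mtex


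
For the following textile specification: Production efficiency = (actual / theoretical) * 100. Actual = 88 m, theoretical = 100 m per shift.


Formula: Efficiency% = (Actual output / Theoretical output) * 100
Efficiency% = (88 / 100) * 100
Efficiency% = 0.88 * 100 = 88.0%

88.0%


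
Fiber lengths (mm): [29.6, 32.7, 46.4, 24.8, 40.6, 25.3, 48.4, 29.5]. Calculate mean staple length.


Formula: Mean = sum of lengths / count
Sum = 29.6 + 32.7 + 46.4 + 24.8 + 40.6 + 25.3 + 48.4 + 29.5
Sum = 277.3 mm
Mean = 277.3 / 8 = 34.66 mm

34.66 mm


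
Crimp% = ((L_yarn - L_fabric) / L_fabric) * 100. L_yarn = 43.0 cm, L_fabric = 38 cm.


Formula: Crimp% = ((L_yarn - L_fabric) / L_fabric) * 100
Step 1: Extension = 43.0 - 38 = 5.0 cm
Step 2: Crimp% = (5.0 / 38) * 100
Step 3: Crimp% = 0.131579 * 100 = 13.1579% ≈ 13.2%

13.2%


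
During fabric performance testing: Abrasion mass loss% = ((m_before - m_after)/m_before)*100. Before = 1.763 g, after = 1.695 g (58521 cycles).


Formula: Mass loss% = ((m_before - m_after) / m_before) * 100
Step 1: Mass loss = 1.763 - 1.695 = 0.068 g
Step 2: Ratio = 0.068 / 1.763 = 0.0385706
Step 3: Mass loss% = 0.0385706 * 100 = 3.85706% ≈ 3.86%

3.86%


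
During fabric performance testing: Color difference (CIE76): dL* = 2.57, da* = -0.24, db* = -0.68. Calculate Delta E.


Formula: Delta E = sqrt(dL*^2 + da*^2 + db*^2)
Step 1: dL*^2 = 2.57^2 = 6.6049
Step 2: da*^2 = (-0.24)^2 = 0.0576
Step 3: db*^2 = (-0.68)^2 = 0.4624
Step 4: Sum = 6.6049 + 0.0576 + 0.4624 = 7.1249
Step 5: Delta E = sqrt(7.1249) = 2.67

2.67 Delta E


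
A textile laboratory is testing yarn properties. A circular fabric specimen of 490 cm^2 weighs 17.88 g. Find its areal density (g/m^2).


Formula: GSM = mass_g / area_m2
Step 1: Convert area: 490 cm^2 = 490 / 10000 = 0.049 m^2
Step 2: GSM = 17.88 g / 0.049 m^2 = 364.9 g/m^2

364.9 g/m^2


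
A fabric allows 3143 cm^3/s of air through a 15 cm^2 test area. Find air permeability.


Formula: Air Permeability = Airflow / Test Area
AP = 3143 cm^3/s / 15 cm^2
AP = 209.5 cm^3/s/cm^2

209.5 cm^3/s/cm^2


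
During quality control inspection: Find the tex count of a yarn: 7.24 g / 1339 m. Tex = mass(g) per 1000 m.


Formula: Tex = (mass_g / length_m) * 1000
Substituting: Tex = (7.24 / 1339) * 1000
Intermediate: 7.24 / 1339 = 0.00540702 g/m
Tex = 0.00540702 * 1000 = 5.41 tex

5.41 tex


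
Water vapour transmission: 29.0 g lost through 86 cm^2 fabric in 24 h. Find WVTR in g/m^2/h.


Formula: WVTR = mass_loss / (area * time)
Step 1: Convert area: 86 cm^2 = 0.0086 m^2
Step 2: WVTR = 29.0 g / (0.0086 m^2 * 24 h)
Step 3: WVTR = 29.0 / 0.2064 = 140.5 g/m^2/h

140.5 g/m^2/h


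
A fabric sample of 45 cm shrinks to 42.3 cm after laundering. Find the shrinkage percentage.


Formula: Shrinkage% = ((L_before - L_after) / L_before) * 100
Step 1: Shrinkage = 45 - 42.3 = 2.7 cm
Step 2: Shrinkage% = (2.7 / 45) * 100
Step 3: Shrinkage% = 0.06 * 100 = 6.0%

6.0%


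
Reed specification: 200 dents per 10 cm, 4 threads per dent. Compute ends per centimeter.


Formula: EPC = (dents per 10 cm * ends per dent) / 10
Step 1: Total ends per 10 cm = 200 * 4 = 800
Step 2: EPC = 800 / 10 = 80.0 ends/cm

80.0 ends/cm


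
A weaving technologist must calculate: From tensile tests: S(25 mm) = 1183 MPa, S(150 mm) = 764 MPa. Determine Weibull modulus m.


Formula: m = ln(L1/L2) / ln(S2/S1)
Step 1: ln(L1/L2) = ln(25/150) = -1.79176
Step 2: S2/S1 = 764/1183 = 0.64582
Step 3: ln(S2/S1) = ln(0.64582) = -0.43723
Step 4: m = -1.79176 / -0.43723 = 4.10

4.10 (Weibull m)


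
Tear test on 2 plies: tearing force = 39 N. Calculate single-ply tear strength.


Formula: Per-ply strength = Total force / Number of plies
Per-ply = 39 N / 2
Per-ply = 19.5 N

19.5 N


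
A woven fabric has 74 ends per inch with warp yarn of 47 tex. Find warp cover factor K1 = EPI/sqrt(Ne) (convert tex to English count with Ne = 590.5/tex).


Formula: K1 = EPI / sqrt(Ne), with Ne = 590.5 / tex_warp
Step 1: Ne = 590.5 / 47 = 12.564
Step 2: sqrt(Ne) = sqrt(12.564) = 3.5446
Step 3: K1 = 74 / 3.5446 = 20.9

20.9


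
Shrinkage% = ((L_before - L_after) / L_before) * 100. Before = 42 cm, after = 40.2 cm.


Formula: Shrinkage% = ((L_before - L_after) / L_before) * 100
Step 1: Shrinkage = 42 - 40.2 = 1.8 cm
Step 2: Shrinkage% = (1.8 / 42) * 100
Step 3: Shrinkage% = 0.042857 * 100 = 4.2857% ≈ 4.3%

4.3%


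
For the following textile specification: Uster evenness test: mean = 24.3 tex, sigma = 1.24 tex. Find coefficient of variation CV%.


Formula: CV% = (standard deviation / mean) * 100
Step 1: Ratio = 1.24 / 24.3 = 0.051029
Step 2: CV% = 0.051029 * 100 = 5.1029% ≈ 5.1%

5.1%


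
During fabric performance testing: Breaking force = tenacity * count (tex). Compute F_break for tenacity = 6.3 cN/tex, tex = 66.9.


Formula: Breaking force = Tenacity * Linear density
F = 6.3 cN/tex * 66.9 tex
F = 421.47 cN

421.47 cN


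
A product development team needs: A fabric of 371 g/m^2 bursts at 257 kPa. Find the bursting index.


Formula: Bursting Index = Bursting Strength / Fabric GSM
BI = 257 kPa / 371 g/m^2
BI = 0.693 kPa/(g/m^2)

0.693 kPa/(g/m^2)


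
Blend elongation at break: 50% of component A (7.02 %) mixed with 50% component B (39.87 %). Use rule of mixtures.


Formula: Blend property = (fraction_A * property_A) + (fraction_B * property_B)
Step 1: Contribution A = 50/100 * 7.02 % = 3.51 %
Step 2: Contribution B = 50/100 * 39.87 % = 19.935 %
Step 3: Blend elongation at break = 3.51 + 19.935 = 23.445 %

23.445 %


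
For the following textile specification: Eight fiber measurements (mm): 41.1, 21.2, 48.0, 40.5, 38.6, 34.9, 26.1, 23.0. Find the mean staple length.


Formula: Mean = sum of lengths / count
Sum = 41.1 + 21.2 + 48.0 + 40.5 + 38.6 + 34.9 + 26.1 + 23.0
Sum = 273.4 mm
Mean = 273.4 / 8 = 34.18 mm

34.18 mm


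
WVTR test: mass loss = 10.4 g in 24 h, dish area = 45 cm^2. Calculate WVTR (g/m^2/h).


Formula: WVTR = mass_loss / (area * time)
Step 1: Convert area: 45 cm^2 = 0.0045 m^2
Step 2: WVTR = 10.4 g / (0.0045 m^2 * 24 h)
Step 3: WVTR = 10.4 / 0.108 = 96.3 g/m^2/h

96.3 g/m^2/h


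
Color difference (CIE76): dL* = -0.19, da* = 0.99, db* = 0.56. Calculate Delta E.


Formula: Delta E = sqrt(dL*^2 + da*^2 + db*^2)
Step 1: dL*^2 = (-0.19)^2 = 0.0361
Step 2: da*^2 = 0.99^2 = 0.9801
Step 3: db*^2 = 0.56^2 = 0.3136
Step 4: Sum = 0.0361 + 0.9801 + 0.3136 = 1.3298
Step 5: Delta E = sqrt(1.3298) = 1.15

1.15 Delta E


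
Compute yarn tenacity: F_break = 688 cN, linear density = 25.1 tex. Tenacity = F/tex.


Formula: Tenacity = Breaking force / Linear density
Tenacity = 688 cN / 25.1 tex
Tenacity = 27.41 cN/tex

27.41 cN/tex


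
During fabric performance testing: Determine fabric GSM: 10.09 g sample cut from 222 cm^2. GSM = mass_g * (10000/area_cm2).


Formula: GSM = mass_g / area_m2
Step 1: Convert area: 222 cm^2 = 222 / 10000 = 0.0222 m^2
Step 2: GSM = 10.09 g / 0.0222 m^2 = 454.5 g/m^2

454.5 g/m^2


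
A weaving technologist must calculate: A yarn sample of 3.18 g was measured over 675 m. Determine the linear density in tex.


Formula: Tex = (mass_g / length_m) * 1000
Substituting: Tex = (3.18 / 675) * 1000
Intermediate: 3.18 / 675 = 0.00471111 g/m
Tex = 0.00471111 * 1000 = 4.71 tex

4.71 tex


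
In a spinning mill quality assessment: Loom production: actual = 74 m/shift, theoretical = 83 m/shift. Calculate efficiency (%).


Formula: Efficiency% = (Actual output / Theoretical output) * 100
Efficiency% = (74 / 83) * 100
Efficiency% = 0.891566 * 100 = 89.1566% ≈ 89.2%

89.2%


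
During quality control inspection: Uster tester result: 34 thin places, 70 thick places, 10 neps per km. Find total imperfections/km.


Formula: Total = thin places + thick places + neps
Total = 34 + 70 + 10
Total = 114 imperfections/km

114 imperfections/km


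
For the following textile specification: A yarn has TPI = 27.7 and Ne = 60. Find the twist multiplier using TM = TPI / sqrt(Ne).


Formula: TM = TPI / sqrt(Ne)
Step 1: sqrt(Ne) = sqrt(60) = 7.746
Step 2: TM = 27.7 / 7.746 = 3.58

3.58 TM


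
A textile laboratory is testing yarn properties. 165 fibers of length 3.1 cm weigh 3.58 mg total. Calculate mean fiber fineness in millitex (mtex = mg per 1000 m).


Formula: fineness (mtex) = mass (mg) / total length (km) = (mass_mg / total_length_m) * 1000
Step 1: Convert fiber length: 3.1 cm = 0.031 m
Step 2: Total fiber length = 165 * 0.031 = 5.115 m
Step 3: Linear density = 3.58 mg / 5.115 m = 0.6999 mg/m
Step 4: fineness = 0.6999 * 1000 = 699.9 mtex

699.9 mtex


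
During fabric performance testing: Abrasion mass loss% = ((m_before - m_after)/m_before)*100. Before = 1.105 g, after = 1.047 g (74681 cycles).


Formula: Mass loss% = ((m_before - m_after) / m_before) * 100
Step 1: Mass loss = 1.105 - 1.047 = 0.058 g
Step 2: Ratio = 0.058 / 1.105 = 0.0524887
Step 3: Mass loss% = 0.0524887 * 100 = 5.24887% ≈ 5.25%

5.25%


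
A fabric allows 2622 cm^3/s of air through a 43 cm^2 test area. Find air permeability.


Formula: Air Permeability = Airflow / Test Area
AP = 2622 cm^3/s / 43 cm^2
AP = 61.0 cm^3/s/cm^2

61.0 cm^3/s/cm^2


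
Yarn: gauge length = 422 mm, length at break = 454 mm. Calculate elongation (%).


Formula: Elongation (%) = ((L_break - L0) / L0) * 100
Step 1: Extension = 454 - 422 = 32 mm
Step 2: Elongation = (32 / 422) * 100
Step 3: Elongation = 0.075829 * 100 = 7.5829% ≈ 7.6%

7.6%


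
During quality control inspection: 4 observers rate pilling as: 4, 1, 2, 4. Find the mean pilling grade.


Formula: Mean = sum / count
Sum = 4 + 1 + 2 + 4 = 11
Mean = 11 / 4 = 2.8

2.8


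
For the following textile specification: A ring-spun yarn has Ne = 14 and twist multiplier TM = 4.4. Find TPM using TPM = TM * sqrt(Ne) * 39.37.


Formula: TPM = TM * sqrt(Ne) * 39.37
Step 1: sqrt(Ne) = sqrt(14) = 3.7417
Step 2: TM * sqrt(Ne) = 4.4 * 3.7417 = 16.4635
Step 3: TPM = 16.4635 * 39.37 = 648 twists/m

648 twists/m


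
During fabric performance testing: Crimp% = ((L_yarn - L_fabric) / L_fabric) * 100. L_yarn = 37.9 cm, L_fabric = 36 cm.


Formula: Crimp% = ((L_yarn - L_fabric) / L_fabric) * 100
Step 1: Extension = 37.9 - 36 = 1.9 cm
Step 2: Crimp% = (1.9 / 36) * 100
Step 3: Crimp% = 0.052778 * 100 = 5.2778% ≈ 5.3%

5.3%


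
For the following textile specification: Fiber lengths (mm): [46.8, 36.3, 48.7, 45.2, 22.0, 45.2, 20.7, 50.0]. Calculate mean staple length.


Formula: Mean = sum of lengths / count
Sum = 46.8 + 36.3 + 48.7 + 45.2 + 22.0 + 45.2 + 20.7 + 50.0
Sum = 314.9 mm
Mean = 314.9 / 8 = 39.36 mm

39.36 mm


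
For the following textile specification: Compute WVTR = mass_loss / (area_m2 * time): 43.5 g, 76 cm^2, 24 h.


Formula: WVTR = mass_loss / (area * time)
Step 1: Convert area: 76 cm^2 = 0.0076 m^2
Step 2: WVTR = 43.5 g / (0.0076 m^2 * 24 h)
Step 3: WVTR = 43.5 / 0.1824 = 238.5 g/m^2/h

238.5 g/m^2/h


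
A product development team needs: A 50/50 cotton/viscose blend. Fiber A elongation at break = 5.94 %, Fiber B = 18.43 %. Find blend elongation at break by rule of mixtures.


Formula: Blend property = (fraction_A * property_A) + (fraction_B * property_B)
Step 1: Contribution A = 50/100 * 5.94 % = 2.97 %
Step 2: Contribution B = 50/100 * 18.43 % = 9.215 %
Step 3: Blend elongation at break = 2.97 + 9.215 = 12.185 %

12.185 %


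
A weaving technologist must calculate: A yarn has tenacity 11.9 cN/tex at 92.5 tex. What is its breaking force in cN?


Formula: Breaking force = Tenacity * Linear density
F = 11.9 cN/tex * 92.5 tex
F = 1100.75 cN

1100.75 cN


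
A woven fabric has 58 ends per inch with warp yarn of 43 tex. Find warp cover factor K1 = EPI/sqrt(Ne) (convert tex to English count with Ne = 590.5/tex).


Formula: K1 = EPI / sqrt(Ne), with Ne = 590.5 / tex_warp
Step 1: Ne = 590.5 / 43 = 13.733
Step 2: sqrt(Ne) = sqrt(13.733) = 3.7058
Step 3: K1 = 58 / 3.7058 = 15.7

15.7


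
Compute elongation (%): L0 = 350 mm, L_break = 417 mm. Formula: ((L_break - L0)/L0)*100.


Formula: Elongation (%) = ((L_break - L0) / L0) * 100
Step 1: Extension = 417 - 350 = 67 mm
Step 2: Elongation = (67 / 350) * 100
Step 3: Elongation = 0.191429 * 100 = 19.1429% ≈ 19.1%

19.1%


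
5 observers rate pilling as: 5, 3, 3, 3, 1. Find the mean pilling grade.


Formula: Mean = sum / count
Sum = 5 + 3 + 3 + 3 + 1 = 15
Mean = 15 / 5 = 3.0

3.0


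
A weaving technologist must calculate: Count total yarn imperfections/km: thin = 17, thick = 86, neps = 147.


Formula: Total = thin places + thick places + neps
Total = 17 + 86 + 147
Total = 250 imperfections/km

250 imperfections/km


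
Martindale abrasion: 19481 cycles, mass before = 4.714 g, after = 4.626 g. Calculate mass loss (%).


Formula: Mass loss% = ((m_before - m_after) / m_before) * 100
Step 1: Mass loss = 4.714 - 4.626 = 0.088 g
Step 2: Ratio = 0.088 / 4.714 = 0.0186678
Step 3: Mass loss% = 0.0186678 * 100 = 1.86678% ≈ 1.87%

1.87%


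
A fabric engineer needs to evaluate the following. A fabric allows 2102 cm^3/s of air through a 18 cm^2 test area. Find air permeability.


Formula: Air Permeability = Airflow / Test Area
AP = 2102 cm^3/s / 18 cm^2
AP = 116.8 cm^3/s/cm^2

116.8 cm^3/s/cm^2


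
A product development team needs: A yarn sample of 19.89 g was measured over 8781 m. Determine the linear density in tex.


Formula: Tex = (mass_g / length_m) * 1000
Substituting: Tex = (19.89 / 8781) * 1000
Intermediate: 19.89 / 8781 = 0.00226512 g/m
Tex = 0.00226512 * 1000 = 2.27 tex

2.27 tex


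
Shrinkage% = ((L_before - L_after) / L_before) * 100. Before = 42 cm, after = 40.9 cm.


Formula: Shrinkage% = ((L_before - L_after) / L_before) * 100
Step 1: Shrinkage = 42 - 40.9 = 1.1 cm
Step 2: Shrinkage% = (1.1 / 42) * 100
Step 3: Shrinkage% = 0.02619 * 100 = 2.619% ≈ 2.6%

2.6%


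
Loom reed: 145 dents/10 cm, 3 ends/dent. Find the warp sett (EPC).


Formula: EPC = (dents per 10 cm * ends per dent) / 10
Step 1: Total ends per 10 cm = 145 * 3 = 435
Step 2: EPC = 435 / 10 = 43.5 ends/cm

43.5 ends/cm


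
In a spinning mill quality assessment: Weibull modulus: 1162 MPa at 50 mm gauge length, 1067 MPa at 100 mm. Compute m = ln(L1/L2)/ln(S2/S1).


Formula: m = ln(L1/L2) / ln(S2/S1)
Step 1: ln(L1/L2) = ln(50/100) = -0.69315
Step 2: S2/S1 = 1067/1162 = 0.91824
Step 3: ln(S2/S1) = ln(0.91824) = -0.08530
Step 4: m = -0.69315 / -0.08530 = 8.13

8.13 (Weibull m)


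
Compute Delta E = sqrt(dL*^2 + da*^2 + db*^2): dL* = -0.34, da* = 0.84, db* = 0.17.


Formula: Delta E = sqrt(dL*^2 + da*^2 + db*^2)
Step 1: dL*^2 = (-0.34)^2 = 0.1156
Step 2: da*^2 = 0.84^2 = 0.7056
Step 3: db*^2 = 0.17^2 = 0.0289
Step 4: Sum = 0.1156 + 0.7056 + 0.0289 = 0.8501
Step 5: Delta E = sqrt(0.8501) = 0.92

0.92 Delta E


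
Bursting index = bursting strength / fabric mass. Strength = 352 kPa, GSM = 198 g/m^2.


Formula: Bursting Index = Bursting Strength / Fabric GSM
BI = 352 kPa / 198 g/m^2
BI = 1.778 kPa/(g/m^2)

1.778 kPa/(g/m^2)


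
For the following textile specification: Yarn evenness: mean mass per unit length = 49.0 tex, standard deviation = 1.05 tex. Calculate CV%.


Formula: CV% = (standard deviation / mean) * 100
Step 1: Ratio = 1.05 / 49.0 = 0.021429
Step 2: CV% = 0.021429 * 100 = 2.1429% ≈ 2.1%

2.1%


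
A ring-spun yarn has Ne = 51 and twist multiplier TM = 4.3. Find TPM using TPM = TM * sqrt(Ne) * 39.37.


Formula: TPM = TM * sqrt(Ne) * 39.37
Step 1: sqrt(Ne) = sqrt(51) = 7.1414
Step 2: TM * sqrt(Ne) = 4.3 * 7.1414 = 30.708
Step 3: TPM = 30.708 * 39.37 = 1209 twists/m

1209 twists/m


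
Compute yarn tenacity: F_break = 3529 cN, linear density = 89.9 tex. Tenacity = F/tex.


Formula: Tenacity = Breaking force / Linear density
Tenacity = 3529 cN / 89.9 tex
Tenacity = 39.25 cN/tex

39.25 cN/tex


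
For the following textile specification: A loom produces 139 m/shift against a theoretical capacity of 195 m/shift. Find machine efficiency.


Formula: Efficiency% = (Actual output / Theoretical output) * 100
Efficiency% = (139 / 195) * 100
Efficiency% = 0.712821 * 100 = 71.2821% ≈ 71.3%

71.3%


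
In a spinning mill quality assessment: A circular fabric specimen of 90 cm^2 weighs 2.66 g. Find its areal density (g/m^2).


Formula: GSM = mass_g / area_m2
Step 1: Convert area: 90 cm^2 = 90 / 10000 = 0.009 m^2
Step 2: GSM = 2.66 g / 0.009 m^2 = 295.6 g/m^2

295.6 g/m^2


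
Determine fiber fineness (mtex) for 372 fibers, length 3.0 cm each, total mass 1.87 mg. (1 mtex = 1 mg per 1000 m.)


Formula: fineness (mtex) = mass (mg) / total length (km) = (mass_mg / total_length_m) * 1000
Step 1: Convert fiber length: 3.0 cm = 0.03 m
Step 2: Total fiber length = 372 * 0.03 = 11.16 m
Step 3: Linear density = 1.87 mg / 11.16 m = 0.1676 mg/m
Step 4: fineness = 0.1676 * 1000 = 167.6 mtex

167.6 mtex


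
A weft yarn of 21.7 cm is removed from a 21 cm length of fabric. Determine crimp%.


Formula: Crimp% = ((L_yarn - L_fabric) / L_fabric) * 100
Step 1: Extension = 21.7 - 21 = 0.7 cm
Step 2: Crimp% = (0.7 / 21) * 100
Step 3: Crimp% = 0.033333 * 100 = 3.3333% ≈ 3.3%

3.3%


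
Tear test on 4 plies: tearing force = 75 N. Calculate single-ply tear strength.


Formula: Per-ply strength = Total force / Number of plies
Per-ply = 75 N / 4
Per-ply = 18.75 N

18.75 N


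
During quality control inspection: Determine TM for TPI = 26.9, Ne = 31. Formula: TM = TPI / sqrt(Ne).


Formula: TM = TPI / sqrt(Ne)
Step 1: sqrt(Ne) = sqrt(31) = 5.5678
Step 2: TM = 26.9 / 5.5678 = 4.83

4.83 TM


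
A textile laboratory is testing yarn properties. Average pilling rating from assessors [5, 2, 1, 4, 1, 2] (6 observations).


Formula: Mean = sum / count
Sum = 5 + 2 + 1 + 4 + 1 + 2 = 15
Mean = 15 / 6 = 2.5

2.5


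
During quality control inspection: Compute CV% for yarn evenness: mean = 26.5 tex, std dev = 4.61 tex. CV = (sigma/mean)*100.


Formula: CV% = (standard deviation / mean) * 100
Step 1: Ratio = 4.61 / 26.5 = 0.173962
Step 2: CV% = 0.173962 * 100 = 17.3962% ≈ 17.4%

17.4%


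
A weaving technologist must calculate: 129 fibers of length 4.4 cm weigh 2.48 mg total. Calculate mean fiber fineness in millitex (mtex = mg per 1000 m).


Formula: fineness (mtex) = mass (mg) / total length (km) = (mass_mg / total_length_m) * 1000
Step 1: Convert fiber length: 4.4 cm = 0.044 m
Step 2: Total fiber length = 129 * 0.044 = 5.676 m
Step 3: Linear density = 2.48 mg / 5.676 m = 0.4369 mg/m
Step 4: fineness = 0.4369 * 1000 = 436.9 mtex

436.9 mtex


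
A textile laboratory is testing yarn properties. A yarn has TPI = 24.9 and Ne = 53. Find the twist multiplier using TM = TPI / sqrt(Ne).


Formula: TM = TPI / sqrt(Ne)
Step 1: sqrt(Ne) = sqrt(53) = 7.2801
Step 2: TM = 24.9 / 7.2801 = 3.42

3.42 TM


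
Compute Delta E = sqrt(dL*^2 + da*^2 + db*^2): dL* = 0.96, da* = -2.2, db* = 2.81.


Formula: Delta E = sqrt(dL*^2 + da*^2 + db*^2)
Step 1: dL*^2 = 0.96^2 = 0.9216
Step 2: da*^2 = (-2.2)^2 = 4.84
Step 3: db*^2 = 2.81^2 = 7.8961
Step 4: Sum = 0.9216 + 4.84 + 7.8961 = 13.6577
Step 5: Delta E = sqrt(13.6577) = 3.7

3.7 Delta E


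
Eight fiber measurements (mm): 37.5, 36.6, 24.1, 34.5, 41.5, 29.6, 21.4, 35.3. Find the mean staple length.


Formula: Mean = sum of lengths / count
Sum = 37.5 + 36.6 + 24.1 + 34.5 + 41.5 + 29.6 + 21.4 + 35.3
Sum = 260.5 mm
Mean = 260.5 / 8 = 32.56 mm

32.56 mm


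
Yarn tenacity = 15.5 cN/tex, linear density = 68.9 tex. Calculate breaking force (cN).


Formula: Breaking force = Tenacity * Linear density
F = 15.5 cN/tex * 68.9 tex
F = 1067.95 cN

1067.95 cN


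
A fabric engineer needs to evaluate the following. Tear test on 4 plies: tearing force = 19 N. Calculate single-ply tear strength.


Formula: Per-ply strength = Total force / Number of plies
Per-ply = 19 N / 4
Per-ply = 4.75 N

4.75 N


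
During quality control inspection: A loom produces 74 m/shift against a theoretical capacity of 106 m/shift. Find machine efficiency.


Formula: Efficiency% = (Actual output / Theoretical output) * 100
Efficiency% = (74 / 106) * 100
Efficiency% = 0.698113 * 100 = 69.8113% ≈ 69.8%

69.8%


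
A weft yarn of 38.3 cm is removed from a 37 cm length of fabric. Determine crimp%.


Formula: Crimp% = ((L_yarn - L_fabric) / L_fabric) * 100
Step 1: Extension = 38.3 - 37 = 1.3 cm
Step 2: Crimp% = (1.3 / 37) * 100
Step 3: Crimp% = 0.035135 * 100 = 3.5135% ≈ 3.5%

3.5%


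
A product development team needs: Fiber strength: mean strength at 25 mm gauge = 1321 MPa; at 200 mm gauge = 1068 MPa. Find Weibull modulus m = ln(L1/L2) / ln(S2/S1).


Formula: m = ln(L1/L2) / ln(S2/S1)
Step 1: ln(L1/L2) = ln(25/200) = -2.07944
Step 2: S2/S1 = 1068/1321 = 0.80848
Step 3: ln(S2/S1) = ln(0.80848) = -0.21260
Step 4: m = -2.07944 / -0.21260 = 9.78

9.78 (Weibull m)


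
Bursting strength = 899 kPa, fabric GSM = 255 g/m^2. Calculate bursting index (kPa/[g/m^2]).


Formula: Bursting Index = Bursting Strength / Fabric GSM
BI = 899 kPa / 255 g/m^2
BI = 3.525 kPa/(g/m^2)

3.525 kPa/(g/m^2)


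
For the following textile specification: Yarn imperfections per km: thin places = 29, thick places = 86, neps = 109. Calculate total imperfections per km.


Formula: Total = thin places + thick places + neps
Total = 29 + 86 + 109
Total = 224 imperfections/km

224 imperfections/km


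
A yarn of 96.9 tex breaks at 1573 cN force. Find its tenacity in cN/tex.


Formula: Tenacity = Breaking force / Linear density
Tenacity = 1573 cN / 96.9 tex
Tenacity = 16.23 cN/tex

16.23 cN/tex


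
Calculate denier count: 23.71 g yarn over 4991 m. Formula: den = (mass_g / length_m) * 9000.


Formula: den = (mass_g / length_m) * 9000
Substituting: den = (23.71 / 4991) * 9000
Intermediate: 23.71 / 4991 = 0.00475055 g/m
den = 0.00475055 * 9000 = 42.8 denier

42.8 denier


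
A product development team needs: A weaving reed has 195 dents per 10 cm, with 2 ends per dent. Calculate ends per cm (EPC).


Formula: EPC = (dents per 10 cm * ends per dent) / 10
Step 1: Total ends per 10 cm = 195 * 2 = 390
Step 2: EPC = 390 / 10 = 39.0 ends/cm

39.0 ends/cm


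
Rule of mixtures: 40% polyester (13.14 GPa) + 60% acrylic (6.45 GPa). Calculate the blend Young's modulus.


Formula: Blend property = (fraction_A * property_A) + (fraction_B * property_B)
Step 1: Contribution A = 40/100 * 13.14 GPa = 5.256 GPa
Step 2: Contribution B = 60/100 * 6.45 GPa = 3.87 GPa
Step 3: Blend Young's modulus = 5.256 + 3.87 = 9.126 GPa

9.126 GPa


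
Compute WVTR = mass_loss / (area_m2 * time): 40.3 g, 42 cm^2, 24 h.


Formula: WVTR = mass_loss / (area * time)
Step 1: Convert area: 42 cm^2 = 0.0042 m^2
Step 2: WVTR = 40.3 g / (0.0042 m^2 * 24 h)
Step 3: WVTR = 40.3 / 0.1008 = 399.8 g/m^2/h

399.8 g/m^2/h


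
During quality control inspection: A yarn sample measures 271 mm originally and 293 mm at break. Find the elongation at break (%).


Formula: Elongation (%) = ((L_break - L0) / L0) * 100
Step 1: Extension = 293 - 271 = 22 mm
Step 2: Elongation = (22 / 271) * 100
Step 3: Elongation = 0.081181 * 100 = 8.1181% ≈ 8.1%

8.1%


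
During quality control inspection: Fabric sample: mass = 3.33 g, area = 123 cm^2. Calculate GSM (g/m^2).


Formula: GSM = mass_g / area_m2
Step 1: Convert area: 123 cm^2 = 123 / 10000 = 0.0123 m^2
Step 2: GSM = 3.33 g / 0.0123 m^2 = 270.7 g/m^2

270.7 g/m^2


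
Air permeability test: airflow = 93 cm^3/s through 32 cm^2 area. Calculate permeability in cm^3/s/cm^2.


Formula: Air Permeability = Airflow / Test Area
AP = 93 cm^3/s / 32 cm^2
AP = 2.9 cm^3/s/cm^2

2.9 cm^3/s/cm^2


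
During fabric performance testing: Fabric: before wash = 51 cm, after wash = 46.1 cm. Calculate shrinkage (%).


Formula: Shrinkage% = ((L_before - L_after) / L_before) * 100
Step 1: Shrinkage = 51 - 46.1 = 4.9 cm
Step 2: Shrinkage% = (4.9 / 51) * 100
Step 3: Shrinkage% = 0.096078 * 100 = 9.6078% ≈ 9.6%

9.6%


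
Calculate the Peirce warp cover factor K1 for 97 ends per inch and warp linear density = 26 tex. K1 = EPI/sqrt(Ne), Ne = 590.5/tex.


Formula: K1 = EPI / sqrt(Ne), with Ne = 590.5 / tex_warp
Step 1: Ne = 590.5 / 26 = 22.712
Step 2: sqrt(Ne) = sqrt(22.712) = 4.7657
Step 3: K1 = 97 / 4.7657 = 20.4

20.4


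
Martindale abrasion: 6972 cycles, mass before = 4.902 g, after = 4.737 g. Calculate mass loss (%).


Formula: Mass loss% = ((m_before - m_after) / m_before) * 100
Step 1: Mass loss = 4.902 - 4.737 = 0.165 g
Step 2: Ratio = 0.165 / 4.902 = 0.0336597
Step 3: Mass loss% = 0.0336597 * 100 = 3.36597% ≈ 3.37%

3.37%


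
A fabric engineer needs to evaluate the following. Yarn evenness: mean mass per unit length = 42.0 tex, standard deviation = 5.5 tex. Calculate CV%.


Formula: CV% = (standard deviation / mean) * 100
Step 1: Ratio = 5.5 / 42.0 = 0.130952
Step 2: CV% = 0.130952 * 100 = 13.0952% ≈ 13.1%

13.1%


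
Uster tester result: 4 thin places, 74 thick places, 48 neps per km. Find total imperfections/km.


Formula: Total = thin places + thick places + neps
Total = 4 + 74 + 48
Total = 126 imperfections/km

126 imperfections/km


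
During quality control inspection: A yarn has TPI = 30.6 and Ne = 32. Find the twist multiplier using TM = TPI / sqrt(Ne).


Formula: TM = TPI / sqrt(Ne)
Step 1: sqrt(Ne) = sqrt(32) = 5.6569
Step 2: TM = 30.6 / 5.6569 = 5.41

5.41 TM


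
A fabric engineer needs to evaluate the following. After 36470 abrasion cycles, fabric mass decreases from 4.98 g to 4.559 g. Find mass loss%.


Formula: Mass loss% = ((m_before - m_after) / m_before) * 100
Step 1: Mass loss = 4.98 - 4.559 = 0.421 g
Step 2: Ratio = 0.421 / 4.98 = 0.0845382
Step 3: Mass loss% = 0.0845382 * 100 = 8.45382% ≈ 8.45%

8.45%


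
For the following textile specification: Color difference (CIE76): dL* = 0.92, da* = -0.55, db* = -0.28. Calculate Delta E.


Formula: Delta E = sqrt(dL*^2 + da*^2 + db*^2)
Step 1: dL*^2 = 0.92^2 = 0.8464
Step 2: da*^2 = (-0.55)^2 = 0.3025
Step 3: db*^2 = (-0.28)^2 = 0.0784
Step 4: Sum = 0.8464 + 0.3025 + 0.0784 = 1.2273
Step 5: Delta E = sqrt(1.2273) = 1.11

1.11 Delta E


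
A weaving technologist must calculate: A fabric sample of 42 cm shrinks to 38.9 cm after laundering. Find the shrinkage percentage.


Formula: Shrinkage% = ((L_before - L_after) / L_before) * 100
Step 1: Shrinkage = 42 - 38.9 = 3.1 cm
Step 2: Shrinkage% = (3.1 / 42) * 100
Step 3: Shrinkage% = 0.07381 * 100 = 7.381% ≈ 7.4%

7.4%


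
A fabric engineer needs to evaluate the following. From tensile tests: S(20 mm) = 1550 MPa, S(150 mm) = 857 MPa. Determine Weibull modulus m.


Formula: m = ln(L1/L2) / ln(S2/S1)
Step 1: ln(L1/L2) = ln(20/150) = -2.01490
Step 2: S2/S1 = 857/1550 = 0.5529
Step 3: ln(S2/S1) = ln(0.5529) = -0.59258
Step 4: m = -2.01490 / -0.59258 = 3.40

3.40 (Weibull m)


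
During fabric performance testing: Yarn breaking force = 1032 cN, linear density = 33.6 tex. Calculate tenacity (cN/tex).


Formula: Tenacity = Breaking force / Linear density
Tenacity = 1032 cN / 33.6 tex
Tenacity = 30.71 cN/tex

30.71 cN/tex


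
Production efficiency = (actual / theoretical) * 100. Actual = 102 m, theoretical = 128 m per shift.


Formula: Efficiency% = (Actual output / Theoretical output) * 100
Efficiency% = (102 / 128) * 100
Efficiency% = 0.796875 * 100 = 79.6875% ≈ 79.7%

79.7%


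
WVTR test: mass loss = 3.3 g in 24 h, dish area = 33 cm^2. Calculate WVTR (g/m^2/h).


Formula: WVTR = mass_loss / (area * time)
Step 1: Convert area: 33 cm^2 = 0.0033 m^2
Step 2: WVTR = 3.3 g / (0.0033 m^2 * 24 h)
Step 3: WVTR = 3.3 / 0.0792 = 41.7 g/m^2/h

41.7 g/m^2/h


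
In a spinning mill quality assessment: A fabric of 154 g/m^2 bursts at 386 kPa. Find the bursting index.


Formula: Bursting Index = Bursting Strength / Fabric GSM
BI = 386 kPa / 154 g/m^2
BI = 2.506 kPa/(g/m^2)

2.506 kPa/(g/m^2)


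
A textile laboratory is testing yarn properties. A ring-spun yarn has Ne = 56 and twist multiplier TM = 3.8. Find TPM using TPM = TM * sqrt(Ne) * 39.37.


Formula: TPM = TM * sqrt(Ne) * 39.37
Step 1: sqrt(Ne) = sqrt(56) = 7.4833
Step 2: TM * sqrt(Ne) = 3.8 * 7.4833 = 28.4365
Step 3: TPM = 28.4365 * 39.37 = 1120 twists/m

1120 twists/m


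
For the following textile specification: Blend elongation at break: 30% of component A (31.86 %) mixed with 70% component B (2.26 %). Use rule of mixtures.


Formula: Blend property = (fraction_A * property_A) + (fraction_B * property_B)
Step 1: Contribution A = 30/100 * 31.86 % = 9.558 %
Step 2: Contribution B = 70/100 * 2.26 % = 1.582 %
Step 3: Blend elongation at break = 9.558 + 1.582 = 11.14 %

11.14 %


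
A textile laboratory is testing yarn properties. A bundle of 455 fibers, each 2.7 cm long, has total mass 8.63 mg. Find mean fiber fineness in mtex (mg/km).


Formula: fineness (mtex) = mass (mg) / total length (km) = (mass_mg / total_length_m) * 1000
Step 1: Convert fiber length: 2.7 cm = 0.027 m
Step 2: Total fiber length = 455 * 0.027 = 12.285 m
Step 3: Linear density = 8.63 mg / 12.285 m = 0.7025 mg/m
Step 4: fineness = 0.7025 * 1000 = 702.5 mtex

702.5 mtex


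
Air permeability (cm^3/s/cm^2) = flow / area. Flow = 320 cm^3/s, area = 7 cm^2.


Formula: Air Permeability = Airflow / Test Area
AP = 320 cm^3/s / 7 cm^2
AP = 45.7 cm^3/s/cm^2

45.7 cm^3/s/cm^2


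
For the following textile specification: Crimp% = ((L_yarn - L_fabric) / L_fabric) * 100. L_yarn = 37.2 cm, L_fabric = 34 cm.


Formula: Crimp% = ((L_yarn - L_fabric) / L_fabric) * 100
Step 1: Extension = 37.2 - 34 = 3.2 cm
Step 2: Crimp% = (3.2 / 34) * 100
Step 3: Crimp% = 0.094118 * 100 = 9.4118% ≈ 9.4%

9.4%


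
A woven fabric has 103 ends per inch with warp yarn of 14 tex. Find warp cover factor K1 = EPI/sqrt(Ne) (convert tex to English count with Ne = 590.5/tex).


Formula: K1 = EPI / sqrt(Ne), with Ne = 590.5 / tex_warp
Step 1: Ne = 590.5 / 14 = 42.179
Step 2: sqrt(Ne) = sqrt(42.179) = 6.4945
Step 3: K1 = 103 / 6.4945 = 15.9

15.9


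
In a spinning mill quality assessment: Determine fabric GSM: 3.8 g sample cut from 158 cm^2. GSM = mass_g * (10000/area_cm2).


Formula: GSM = mass_g / area_m2
Step 1: Convert area: 158 cm^2 = 158 / 10000 = 0.0158 m^2
Step 2: GSM = 3.8 g / 0.0158 m^2 = 240.5 g/m^2

240.5 g/m^2


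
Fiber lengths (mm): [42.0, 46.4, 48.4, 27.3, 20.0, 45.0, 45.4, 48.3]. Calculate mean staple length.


Formula: Mean = sum of lengths / count
Sum = 42.0 + 46.4 + 48.4 + 27.3 + 20.0 + 45.0 + 45.4 + 48.3
Sum = 322.8 mm
Mean = 322.8 / 8 = 40.35 mm

40.35 mm


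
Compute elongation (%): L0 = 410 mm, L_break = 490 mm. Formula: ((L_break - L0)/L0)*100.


Formula: Elongation (%) = ((L_break - L0) / L0) * 100
Step 1: Extension = 490 - 410 = 80 mm
Step 2: Elongation = (80 / 410) * 100
Step 3: Elongation = 0.195122 * 100 = 19.5122% ≈ 19.5%

19.5%


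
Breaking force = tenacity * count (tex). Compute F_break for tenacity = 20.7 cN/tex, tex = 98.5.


Formula: Breaking force = Tenacity * Linear density
F = 20.7 cN/tex * 98.5 tex
F = 2038.95 cN

2038.95 cN


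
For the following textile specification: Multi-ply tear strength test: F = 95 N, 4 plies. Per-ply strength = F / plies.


Formula: Per-ply strength = Total force / Number of plies
Per-ply = 95 N / 4
Per-ply = 23.75 N

23.75 N


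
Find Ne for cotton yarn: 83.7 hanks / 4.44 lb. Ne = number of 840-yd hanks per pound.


Formula: Ne = hanks / mass_lb
Substituting: Ne = 83.7 / 4.44
Ne = 18.9

18.9 Ne


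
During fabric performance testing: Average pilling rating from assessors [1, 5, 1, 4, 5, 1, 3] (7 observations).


Formula: Mean = sum / count
Sum = 1 + 5 + 1 + 4 + 5 + 1 + 3 = 20
Mean = 20 / 7 = 2.9

2.9


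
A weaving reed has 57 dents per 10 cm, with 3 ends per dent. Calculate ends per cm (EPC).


Formula: EPC = (dents per 10 cm * ends per dent) / 10
Step 1: Total ends per 10 cm = 57 * 3 = 171
Step 2: EPC = 171 / 10 = 17.1 ends/cm

17.1 ends/cm


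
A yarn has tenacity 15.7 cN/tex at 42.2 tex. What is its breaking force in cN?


Formula: Breaking force = Tenacity * Linear density
F = 15.7 cN/tex * 42.2 tex
F = 662.54 cN

662.54 cN


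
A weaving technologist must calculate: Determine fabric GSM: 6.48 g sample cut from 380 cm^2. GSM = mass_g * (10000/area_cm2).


Formula: GSM = mass_g / area_m2
Step 1: Convert area: 380 cm^2 = 380 / 10000 = 0.038 m^2
Step 2: GSM = 6.48 g / 0.038 m^2 = 170.5 g/m^2

170.5 g/m^2


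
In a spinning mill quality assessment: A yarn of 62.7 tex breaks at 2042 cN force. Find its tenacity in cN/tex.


Formula: Tenacity = Breaking force / Linear density
Tenacity = 2042 cN / 62.7 tex
Tenacity = 32.57 cN/tex

32.57 cN/tex


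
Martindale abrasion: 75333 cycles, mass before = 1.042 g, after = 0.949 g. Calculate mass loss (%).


Formula: Mass loss% = ((m_before - m_after) / m_before) * 100
Step 1: Mass loss = 1.042 - 0.949 = 0.093 g
Step 2: Ratio = 0.093 / 1.042 = 0.0892514
Step 3: Mass loss% = 0.0892514 * 100 = 8.92514% ≈ 8.93%

8.93%


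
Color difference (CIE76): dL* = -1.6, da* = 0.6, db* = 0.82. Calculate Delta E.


Formula: Delta E = sqrt(dL*^2 + da*^2 + db*^2)
Step 1: dL*^2 = (-1.6)^2 = 2.56
Step 2: da*^2 = 0.6^2 = 0.36
Step 3: db*^2 = 0.82^2 = 0.6724
Step 4: Sum = 2.56 + 0.36 + 0.6724 = 3.5924
Step 5: Delta E = sqrt(3.5924) = 1.9

1.9 Delta E


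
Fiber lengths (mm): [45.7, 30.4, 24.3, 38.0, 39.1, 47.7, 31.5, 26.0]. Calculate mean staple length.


Formula: Mean = sum of lengths / count
Sum = 45.7 + 30.4 + 24.3 + 38.0 + 39.1 + 47.7 + 31.5 + 26.0
Sum = 282.7 mm
Mean = 282.7 / 8 = 35.34 mm

35.34 mm


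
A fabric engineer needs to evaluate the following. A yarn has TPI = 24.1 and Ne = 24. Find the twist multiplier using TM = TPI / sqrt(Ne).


Formula: TM = TPI / sqrt(Ne)
Step 1: sqrt(Ne) = sqrt(24) = 4.899
Step 2: TM = 24.1 / 4.899 = 4.92

4.92 TM


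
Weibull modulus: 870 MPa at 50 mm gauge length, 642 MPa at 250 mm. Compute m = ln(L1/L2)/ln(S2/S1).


Formula: m = ln(L1/L2) / ln(S2/S1)
Step 1: ln(L1/L2) = ln(50/250) = -1.60944
Step 2: S2/S1 = 642/870 = 0.73793
Step 3: ln(S2/S1) = ln(0.73793) = -0.30391
Step 4: m = -1.60944 / -0.30391 = 5.30

5.30 (Weibull m)


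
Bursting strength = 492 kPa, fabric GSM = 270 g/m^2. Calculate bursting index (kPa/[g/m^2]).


Formula: Bursting Index = Bursting Strength / Fabric GSM
BI = 492 kPa / 270 g/m^2
BI = 1.822 kPa/(g/m^2)

1.822 kPa/(g/m^2)


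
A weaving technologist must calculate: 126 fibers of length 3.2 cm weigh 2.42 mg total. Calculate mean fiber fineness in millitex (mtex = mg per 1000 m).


Formula: fineness (mtex) = mass (mg) / total length (km) = (mass_mg / total_length_m) * 1000
Step 1: Convert fiber length: 3.2 cm = 0.032 m
Step 2: Total fiber length = 126 * 0.032 = 4.032 m
Step 3: Linear density = 2.42 mg / 4.032 m = 0.6002 mg/m
Step 4: fineness = 0.6002 * 1000 = 600.2 mtex

600.2 mtex


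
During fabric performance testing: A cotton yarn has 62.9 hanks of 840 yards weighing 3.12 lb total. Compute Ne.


Formula: Ne = hanks / mass_lb
Substituting: Ne = 62.9 / 3.12
Ne = 20.2

20.2 Ne


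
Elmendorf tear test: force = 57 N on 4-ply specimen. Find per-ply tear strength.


Formula: Per-ply strength = Total force / Number of plies
Per-ply = 57 N / 4
Per-ply = 14.25 N

14.25 N


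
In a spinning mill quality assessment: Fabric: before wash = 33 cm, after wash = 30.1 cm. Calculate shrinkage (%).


Formula: Shrinkage% = ((L_before - L_after) / L_before) * 100
Step 1: Shrinkage = 33 - 30.1 = 2.9 cm
Step 2: Shrinkage% = (2.9 / 33) * 100
Step 3: Shrinkage% = 0.087879 * 100 = 8.7879% ≈ 8.8%

8.8%


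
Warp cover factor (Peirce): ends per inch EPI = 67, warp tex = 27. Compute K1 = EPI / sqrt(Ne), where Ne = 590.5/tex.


Formula: K1 = EPI / sqrt(Ne), with Ne = 590.5 / tex_warp
Step 1: Ne = 590.5 / 27 = 21.87
Step 2: sqrt(Ne) = sqrt(21.87) = 4.6765
Step 3: K1 = 67 / 4.6765 = 14.3

14.3
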